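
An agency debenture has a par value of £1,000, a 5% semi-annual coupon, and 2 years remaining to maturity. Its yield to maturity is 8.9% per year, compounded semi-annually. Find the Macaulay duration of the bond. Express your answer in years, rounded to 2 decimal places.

1.92 years

Periodic yield y = 0.0445. Discount each cash flow and weight by its period:
  t   CF        PV=CF/(1+0.0445)^t    t·PV
  1        25.00        23.9349        23.9349
  2        25.00        22.9152        45.8303
  3        25.00        21.9389        65.8167
  4     1,025.00       861.1724     3,444.6895
  Σ                    929.9613     3,580.2714
Price P = Σ PV = 929.9613.
Macaulay duration = Σ(t·PV) / P = 3,580.2714 / 929.9613 = 3.84991 half-year periods.
In years: 3.84991 / 2 = 1.92496 years.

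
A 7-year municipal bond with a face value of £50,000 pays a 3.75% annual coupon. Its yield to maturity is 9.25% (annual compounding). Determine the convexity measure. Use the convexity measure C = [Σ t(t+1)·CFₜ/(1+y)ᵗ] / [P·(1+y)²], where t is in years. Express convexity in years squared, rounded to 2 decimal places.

With y = 0.0925:
  t   CF        PV=CF/(1+0.0925)^t    t·PV        t(t+1)·PV
  1     1,875.00     1,716.2471     1,716.2471       3,432.4943
  2     1,875.00     1,570.9356     3,141.8712       9,425.6136
  3     1,875.00     1,437.9273     4,313.7820      17,255.1278
  4     1,875.00     1,316.1806     5,264.7225      26,323.6123
  5     1,875.00     1,204.7420     6,023.7099      36,142.2594
  6     1,875.00     1,102.7387     6,616.4319      46,315.0235
  7    51,875.00    27,925.9522   195,481.6654   1,563,853.3229
  Σ                 36,274.7235   222,558.4299   1,702,747.4537
P = 36,274.7235.
Convexity = Σ t(t+1)·PV / [P·(1+y)²] = 1,702,747.4537 / (36,274.7235 × 1.193556) = 39.32812.

39.33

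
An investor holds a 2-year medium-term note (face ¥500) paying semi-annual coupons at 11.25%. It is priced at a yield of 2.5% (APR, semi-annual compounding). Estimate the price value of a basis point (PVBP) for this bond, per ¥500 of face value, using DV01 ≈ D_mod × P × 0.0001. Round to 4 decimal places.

¥0.1074

Periodic yield y = 0.0125.
  t   CF        PV=CF/(1+0.0125)^t    t·PV
  1       28.125        27.7778        27.7778
  2       28.125        27.4348        54.8697
  3       28.125        27.0961        81.2884
  4      528.125       502.5238     2,010.0950
  Σ                    584.8325     2,174.0309
P = 584.8325; D_Mac = 3.71736 half-year periods = 1.85868 yrs; D_mod = 1.83573 yrs.
DV01 ≈ 1.83573 × 584.8325 × 0.0001 = 0.107360.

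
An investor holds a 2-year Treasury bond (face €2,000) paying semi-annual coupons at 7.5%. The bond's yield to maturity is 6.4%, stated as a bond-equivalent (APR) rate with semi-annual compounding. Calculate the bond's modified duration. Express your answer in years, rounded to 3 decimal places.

1.837 years

Periodic yield y = 0.032. First find Macaulay duration:
  t   CF        PV=CF/(1+0.032)^t    t·PV
  1        75.00        72.6744        72.6744
  2        75.00        70.4209       140.8419
  3        75.00        68.2374       204.7121
  4     2,075.00     1,829.3606     7,317.4422
  Σ                  2,040.6933     7,735.6706
P = 2,040.6933; Macaulay duration = 7,735.6706 / 2,040.6933 = 3.79071 half-year periods = 1.89535 years.
Modified duration = D_Mac / (1 + y) = 1.89535 / 1.032 = 1.83658 years.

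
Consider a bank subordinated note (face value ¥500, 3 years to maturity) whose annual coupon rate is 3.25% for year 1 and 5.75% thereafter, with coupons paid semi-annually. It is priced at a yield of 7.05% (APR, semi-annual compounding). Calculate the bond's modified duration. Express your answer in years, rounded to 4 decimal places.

2.7485 years

Periodic yield y = 0.03525. First find Macaulay duration:
  t   CF        PV=CF/(1+0.03525)^t    t·PV
  1        8.125         7.8483         7.8483
  2        8.125         7.5811        15.1622
  3       14.375        12.9560        38.8681
  4       14.375        12.5149        50.0595
  5       14.375        12.0888        60.4438
  6      514.375       417.8385     2,507.0308
  Σ                    470.8276     2,679.4128
P = 470.8276; Macaulay duration = 2,679.4128 / 470.8276 = 5.69086 half-year periods = 2.84543 years.
Modified duration = D_Mac / (1 + y) = 2.84543 / 1.03525 = 2.74854 years.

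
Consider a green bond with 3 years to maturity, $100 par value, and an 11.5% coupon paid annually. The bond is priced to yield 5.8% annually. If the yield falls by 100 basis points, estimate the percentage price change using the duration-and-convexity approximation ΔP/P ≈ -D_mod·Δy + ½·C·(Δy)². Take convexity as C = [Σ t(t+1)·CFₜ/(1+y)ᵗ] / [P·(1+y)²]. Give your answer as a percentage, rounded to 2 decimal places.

With y = 0.058:
  t   CF        PV=CF/(1+0.058)^t    t·PV        t(t+1)·PV
  1        11.50        10.8696        10.8696          21.7391
  2        11.50        10.2737        20.5474          61.6421
  3       111.50        94.1495       282.4484       1,129.7936
  Σ                    115.2927       313.8653       1,213.1749
P = 115.2927; D_Mac = 2.72233 yrs; D_mod = 2.57309 yrs; C = 9.40048.
Duration effect: -2.57309 × (-0.01) = +0.025731
Convexity effect: 0.5 × 9.40048 × (-0.01)² = +0.0004700
ΔP/P ≈ +0.025731 + 0.0004700 = +0.026201 = +2.6201%.

+2.62%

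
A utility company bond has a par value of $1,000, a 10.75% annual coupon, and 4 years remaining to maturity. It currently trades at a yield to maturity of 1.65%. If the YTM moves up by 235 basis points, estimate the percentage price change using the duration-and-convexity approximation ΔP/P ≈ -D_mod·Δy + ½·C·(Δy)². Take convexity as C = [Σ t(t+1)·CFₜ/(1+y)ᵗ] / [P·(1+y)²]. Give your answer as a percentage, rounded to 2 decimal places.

-7.72%

With y = 0.0165:
  t   CF        PV=CF/(1+0.0165)^t    t·PV        t(t+1)·PV
  1       107.50       105.7550       105.7550         211.5101
  2       107.50       104.0384       208.0768         624.2304
  3       107.50       102.3496       307.0489       1,228.1957
  4     1,107.50     1,037.3235     4,149.2939      20,746.4693
  Σ                  1,349.4666     4,770.1746      22,810.4055
P = 1,349.4666; D_Mac = 3.53486 yrs; D_mod = 3.47748 yrs; C = 16.35898.
Duration effect: -3.47748 × (+0.0235) = -0.081721
Convexity effect: 0.5 × 16.35898 × (0.0235)² = +0.0045171
ΔP/P ≈ -0.081721 + 0.0045171 = -0.077204 = -7.7204%.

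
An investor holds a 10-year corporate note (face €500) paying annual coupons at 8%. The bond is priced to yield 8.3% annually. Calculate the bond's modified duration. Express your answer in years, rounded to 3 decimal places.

Periodic yield y = 0.083. First find Macaulay duration:
  t   CF        PV=CF/(1+0.083)^t    t·PV
  1        40.00        36.9344        36.9344
  2        40.00        34.1038        68.2076
  3        40.00        31.4901        94.4704
  4        40.00        29.0768       116.3071
  5        40.00        26.8484       134.2418
  6        40.00        24.7907       148.7444
  7        40.00        22.8908       160.2355
  8        40.00        21.1365       169.0917
  9        40.00        19.5166       175.6493
  10      540.00       243.2816     2,432.8156
  Σ                    490.0697     3,536.6979
P = 490.0697; Macaulay duration = 3,536.6979 / 490.0697 = 7.21672 years.
Modified duration = D_Mac / (1 + y) = 7.21672 / 1.083 = 6.66364 years.

6.664 years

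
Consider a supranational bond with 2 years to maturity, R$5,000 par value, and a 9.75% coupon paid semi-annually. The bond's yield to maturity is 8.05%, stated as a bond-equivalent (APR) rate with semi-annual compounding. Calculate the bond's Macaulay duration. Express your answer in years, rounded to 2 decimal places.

Periodic yield y = 0.04025. Discount each cash flow and weight by its period:
  t   CF        PV=CF/(1+0.04025)^t    t·PV
  1       243.75       234.3187       234.3187
  2       243.75       225.2523       450.5045
  3       243.75       216.5367       649.6100
  4     5,243.75     4,478.0721    17,912.2883
  Σ                  5,154.1797    19,246.7216
Price P = Σ PV = 5,154.1797.
Macaulay duration = Σ(t·PV) / P = 19,246.7216 / 5,154.1797 = 3.73420 half-year periods.
In years: 3.73420 / 2 = 1.86710 years.

1.87 years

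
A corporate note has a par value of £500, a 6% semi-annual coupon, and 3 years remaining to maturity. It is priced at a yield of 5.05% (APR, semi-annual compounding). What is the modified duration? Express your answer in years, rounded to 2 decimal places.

Periodic yield y = 0.02525. First find Macaulay duration:
  t   CF        PV=CF/(1+0.02525)^t    t·PV
  1        15.00        14.6306        14.6306
  2        15.00        14.2703        28.5405
  3        15.00        13.9188        41.7564
  4        15.00        13.5760        54.3040
  5        15.00        13.2417        66.2083
  6       515.00       443.4336     2,660.6014
  Σ                    513.0709     2,866.0412
P = 513.0709; Macaulay duration = 2,866.0412 / 513.0709 = 5.58605 half-year periods = 2.79303 years.
Modified duration = D_Mac / (1 + y) = 2.79303 / 1.02525 = 2.72424 years.

2.72 years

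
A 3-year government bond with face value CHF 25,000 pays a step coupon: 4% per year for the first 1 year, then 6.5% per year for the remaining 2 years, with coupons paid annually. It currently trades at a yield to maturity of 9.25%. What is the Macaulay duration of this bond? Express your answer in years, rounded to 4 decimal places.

2.8593 years

Periodic yield y = 0.0925. Discount each cash flow and weight by its year:
  t   CF        PV=CF/(1+0.0925)^t    t·PV
  1     1,000.00       915.3318       915.3318
  2     1,625.00     1,361.4775     2,722.9550
  3    26,625.00    20,418.5679    61,255.7038
  Σ                 22,695.3773    64,893.9907
Price P = Σ PV = 22,695.3773.
Macaulay duration = Σ(t·PV) / P = 64,893.9907 / 22,695.3773 = 2.85935 years.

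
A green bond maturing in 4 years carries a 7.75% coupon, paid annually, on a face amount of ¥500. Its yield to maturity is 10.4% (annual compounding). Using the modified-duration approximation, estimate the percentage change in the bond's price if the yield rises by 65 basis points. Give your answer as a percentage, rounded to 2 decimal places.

-2.10%

Periodic yield y = 0.104. Modified duration first:
  t   CF        PV=CF/(1+0.104)^t    t·PV
  1        38.75        35.0996        35.0996
  2        38.75        31.7932        63.5863
  3        38.75        28.7981        86.3944
  4       538.75       362.6695     1,450.6779
  Σ                    458.3604     1,635.7582
P = 458.3604; D_Mac = 3.56872 yrs; D_mod = 3.56872/(1+0.104) = 3.23253 yrs.
ΔP/P ≈ -D_mod · Δy = -3.23253 × (+0.0065) = -0.021011 = -2.1011%.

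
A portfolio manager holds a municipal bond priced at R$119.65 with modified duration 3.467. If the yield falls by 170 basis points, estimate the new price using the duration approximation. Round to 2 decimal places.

Duration approximation: ΔP/P ≈ -D_mod · Δy = -3.467 × (-0.017) = +0.058939.
New price ≈ 119.65 × (1 + 0.058939) = 126.70205135.

R$126.70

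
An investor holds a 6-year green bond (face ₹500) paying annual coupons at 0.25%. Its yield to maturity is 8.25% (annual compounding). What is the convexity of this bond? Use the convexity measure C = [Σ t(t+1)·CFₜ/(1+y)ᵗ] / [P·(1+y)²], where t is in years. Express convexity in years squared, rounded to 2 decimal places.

35.45

With y = 0.0825:
  t   CF        PV=CF/(1+0.0825)^t    t·PV        t(t+1)·PV
  1         1.25         1.1547         1.1547           2.3095
  2         1.25         1.0667         2.1335           6.4004
  3         1.25         0.9854         2.9563          11.8252
  4         1.25         0.9103         3.6413          18.2066
  5         1.25         0.8410         4.2048          25.2285
  6       501.25       311.5207     1,869.1244      13,083.8708
  Σ                    316.4789     1,883.2150      13,147.8409
P = 316.4789.
Convexity = Σ t(t+1)·PV / [P·(1+y)²] = 13,147.8409 / (316.4789 × 1.171806) = 35.45307.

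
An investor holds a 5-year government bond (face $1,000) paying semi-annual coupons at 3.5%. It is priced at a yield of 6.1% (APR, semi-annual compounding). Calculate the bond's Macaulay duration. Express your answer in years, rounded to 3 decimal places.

4.603 years

Periodic yield y = 0.0305. Discount each cash flow and weight by its period:
  t   CF        PV=CF/(1+0.0305)^t    t·PV
  1        17.50        16.9820        16.9820
  2        17.50        16.4794        32.9589
  3        17.50        15.9917        47.9750
  4        17.50        15.5184        62.0735
  5        17.50        15.0591        75.2953
  6        17.50        14.6134        87.6802
  7        17.50        14.1808        99.2659
  8        17.50        13.7611       110.0890
  9        17.50        13.3538       120.1845
  10    1,017.50       753.4500     7,534.5003
  Σ                    889.3898     8,187.0047
Price P = Σ PV = 889.3898.
Macaulay duration = Σ(t·PV) / P = 8,187.0047 / 889.3898 = 9.20519 half-year periods.
In years: 9.20519 / 2 = 4.60260 years.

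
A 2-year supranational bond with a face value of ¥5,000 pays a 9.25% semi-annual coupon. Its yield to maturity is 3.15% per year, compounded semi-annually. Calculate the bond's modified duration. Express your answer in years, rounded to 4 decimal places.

Periodic yield y = 0.01575. First find Macaulay duration:
  t   CF        PV=CF/(1+0.01575)^t    t·PV
  1       231.25       227.6643       227.6643
  2       231.25       224.1342       448.2683
  3       231.25       220.6588       661.9764
  4     5,231.25     4,914.2602    19,657.0410
  Σ                  5,586.7175    20,994.9500
P = 5,586.7175; Macaulay duration = 20,994.9500 / 5,586.7175 = 3.75801 half-year periods = 1.87901 years.
Modified duration = D_Mac / (1 + y) = 1.87901 / 1.01575 = 1.84987 years.

1.8499 years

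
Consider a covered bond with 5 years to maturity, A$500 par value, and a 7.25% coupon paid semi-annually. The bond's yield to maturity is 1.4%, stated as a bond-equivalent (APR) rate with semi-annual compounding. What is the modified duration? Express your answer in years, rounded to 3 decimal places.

4.349 years

Periodic yield y = 0.007. First find Macaulay duration:
  t   CF        PV=CF/(1+0.007)^t    t·PV
  1       18.125        17.9990        17.9990
  2       18.125        17.8739        35.7478
  3       18.125        17.7496        53.2489
  4       18.125        17.6263        70.5050
  5       18.125        17.5037        87.5187
  6       18.125        17.3821       104.2923
  7       18.125        17.2612       120.8286
  8       18.125        17.1412       137.1299
  9       18.125        17.0221       153.1988
  10     518.125       483.2144     4,832.1437
  Σ                    640.7735     5,612.6128
P = 640.7735; Macaulay duration = 5,612.6128 / 640.7735 = 8.75912 half-year periods = 4.37956 years.
Modified duration = D_Mac / (1 + y) = 4.37956 / 1.007 = 4.34912 years.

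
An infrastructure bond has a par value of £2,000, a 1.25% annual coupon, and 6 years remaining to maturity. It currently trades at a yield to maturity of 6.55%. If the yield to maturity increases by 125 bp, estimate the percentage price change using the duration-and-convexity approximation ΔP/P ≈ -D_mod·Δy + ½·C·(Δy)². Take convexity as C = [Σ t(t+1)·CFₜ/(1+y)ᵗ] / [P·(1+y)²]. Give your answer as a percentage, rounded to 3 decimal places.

-6.508%

With y = 0.0655:
  t   CF        PV=CF/(1+0.0655)^t    t·PV        t(t+1)·PV
  1        25.00        23.4632        23.4632          46.9263
  2        25.00        22.0208        44.0416         132.1248
  3        25.00        20.6671        62.0013         248.0053
  4        25.00        19.3966        77.5865         387.9325
  5        25.00        18.2042        91.0212         546.1274
  6     2,025.00     1,383.8987     8,303.3922      58,123.7457
  Σ                  1,487.6506     8,601.5061      59,484.8620
P = 1,487.6506; D_Mac = 5.78194 yrs; D_mod = 5.42650 yrs; C = 35.22075.
Duration effect: -5.42650 × (+0.0125) = -0.067831
Convexity effect: 0.5 × 35.22075 × (0.0125)² = +0.0027516
ΔP/P ≈ -0.067831 + 0.0027516 = -0.065080 = -6.5080%.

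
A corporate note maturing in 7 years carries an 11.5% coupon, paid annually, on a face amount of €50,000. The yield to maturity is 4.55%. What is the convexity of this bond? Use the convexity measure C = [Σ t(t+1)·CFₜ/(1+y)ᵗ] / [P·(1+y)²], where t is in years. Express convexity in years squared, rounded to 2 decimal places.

With y = 0.0455:
  t   CF        PV=CF/(1+0.0455)^t    t·PV        t(t+1)·PV
  1     5,750.00     5,499.7609     5,499.7609      10,999.5218
  2     5,750.00     5,260.4121    10,520.8243      31,562.4728
  3     5,750.00     5,031.4798    15,094.4394      60,377.7576
  4     5,750.00     4,812.5106    19,250.0423      96,250.2113
  5     5,750.00     4,603.0708    23,015.3542     138,092.1253
  6     5,750.00     4,402.7459    26,416.4754     184,915.3280
  7    55,750.00    40,829.7397   285,808.1782   2,286,465.4256
  Σ                 70,439.7199   385,605.0746   2,808,662.8423
P = 70,439.7199.
Convexity = Σ t(t+1)·PV / [P·(1+y)²] = 2,808,662.8423 / (70,439.7199 × 1.093070) = 36.47824.

36.48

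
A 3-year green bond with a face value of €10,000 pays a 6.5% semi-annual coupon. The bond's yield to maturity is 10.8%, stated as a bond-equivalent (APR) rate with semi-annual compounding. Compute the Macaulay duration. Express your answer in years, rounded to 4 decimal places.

Periodic yield y = 0.054. Discount each cash flow and weight by its period:
  t   CF        PV=CF/(1+0.054)^t    t·PV
  1       325.00       308.3491       308.3491
  2       325.00       292.5514       585.1027
  3       325.00       277.5630       832.6889
  4       325.00       263.3425     1,053.3699
  5       325.00       249.8505     1,249.2527
  6    10,325.00     7,530.8916    45,185.3495
  Σ                  8,922.5481    49,214.1129
Price P = Σ PV = 8,922.5481.
Macaulay duration = Σ(t·PV) / P = 49,214.1129 / 8,922.5481 = 5.51570 half-year periods.
In years: 5.51570 / 2 = 2.75785 years.

2.7579 years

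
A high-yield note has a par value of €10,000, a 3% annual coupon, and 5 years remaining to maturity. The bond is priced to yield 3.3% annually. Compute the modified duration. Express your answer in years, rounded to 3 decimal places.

Periodic yield y = 0.033. First find Macaulay duration:
  t   CF        PV=CF/(1+0.033)^t    t·PV
  1       300.00       290.4163       290.4163
  2       300.00       281.1387       562.2774
  3       300.00       272.1575       816.4725
  4       300.00       263.4632     1,053.8528
  5    10,300.00     8,756.6021    43,783.0106
  Σ                  9,863.7778    46,506.0296
P = 9,863.7778; Macaulay duration = 46,506.0296 / 9,863.7778 = 4.71483 years.
Modified duration = D_Mac / (1 + y) = 4.71483 / 1.033 = 4.56421 years.

4.564 years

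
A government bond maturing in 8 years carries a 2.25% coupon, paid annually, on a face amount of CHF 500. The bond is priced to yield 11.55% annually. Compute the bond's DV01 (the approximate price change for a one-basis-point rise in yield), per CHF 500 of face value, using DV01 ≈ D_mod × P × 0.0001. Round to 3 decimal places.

CHF 0.170

Periodic yield y = 0.1155.
  t   CF        PV=CF/(1+0.1155)^t    t·PV
  1        11.25        10.0852        10.0852
  2        11.25         9.0409        18.0819
  3        11.25         8.1048        24.3145
  4        11.25         7.2656        29.0626
  5        11.25         6.5134        32.5668
  6        11.25         5.8390        35.0337
  7        11.25         5.2344        36.6407
  8       511.25       213.2440     1,705.9516
  Σ                    265.3272     1,891.7369
P = 265.3272; D_Mac = 7.12983 yrs; D_mod = 6.39160 yrs.
DV01 ≈ 6.39160 × 265.3272 × 0.0001 = 0.169586.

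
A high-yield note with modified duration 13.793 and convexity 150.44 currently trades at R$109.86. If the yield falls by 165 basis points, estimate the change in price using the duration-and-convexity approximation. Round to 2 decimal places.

+R$27.25

Duration effect: -D_mod·Δy = -13.793 × (-0.0165) = +0.2275845
Convexity effect: ½·C·(Δy)² = 0.5 × 150.44 × (-0.0165)² = +0.020478645
ΔP/P ≈ +0.2275845 + 0.020478645 = +0.248063145
ΔP ≈ 109.86 × (+0.248063145) = +27.2522171097.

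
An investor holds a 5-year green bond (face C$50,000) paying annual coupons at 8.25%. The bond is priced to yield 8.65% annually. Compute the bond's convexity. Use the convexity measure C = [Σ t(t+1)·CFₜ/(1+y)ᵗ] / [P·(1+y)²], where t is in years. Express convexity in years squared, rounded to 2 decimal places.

20.63

With y = 0.0865:
  t   CF        PV=CF/(1+0.0865)^t    t·PV        t(t+1)·PV
  1     4,125.00     3,796.5946     3,796.5946       7,593.1891
  2     4,125.00     3,494.3346     6,988.6692      20,966.0077
  3     4,125.00     3,216.1386     9,648.4159      38,593.6636
  4     4,125.00     2,960.0908    11,840.3631      59,201.8156
  5    54,125.00    35,747.7948   178,738.9739   1,072,433.8434
  Σ                 49,214.9534   211,013.0167   1,198,788.5195
P = 49,214.9534.
Convexity = Σ t(t+1)·PV / [P·(1+y)²] = 1,198,788.5195 / (49,214.9534 × 1.180482) = 20.63412.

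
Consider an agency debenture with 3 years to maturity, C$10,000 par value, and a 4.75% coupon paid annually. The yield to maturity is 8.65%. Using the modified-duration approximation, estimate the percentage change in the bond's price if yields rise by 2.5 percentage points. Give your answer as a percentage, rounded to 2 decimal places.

Periodic yield y = 0.0865. Modified duration first:
  t   CF        PV=CF/(1+0.0865)^t    t·PV
  1       475.00       437.1836       437.1836
  2       475.00       402.3779       804.7559
  3    10,475.00     8,167.0430    24,501.1289
  Σ                  9,006.6045    25,743.0683
P = 9,006.6045; D_Mac = 2.85824 yrs; D_mod = 2.85824/(1+0.0865) = 2.63069 yrs.
ΔP/P ≈ -D_mod · Δy = -2.63069 × (+0.025) = -0.065767 = -6.5767%.

-6.58%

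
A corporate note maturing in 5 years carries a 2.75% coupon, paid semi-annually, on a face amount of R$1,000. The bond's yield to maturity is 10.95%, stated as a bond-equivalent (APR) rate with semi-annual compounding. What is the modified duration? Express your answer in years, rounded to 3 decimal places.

Periodic yield y = 0.05475. First find Macaulay duration:
  t   CF        PV=CF/(1+0.05475)^t    t·PV
  1        13.75        13.0363        13.0363
  2        13.75        12.3596        24.7192
  3        13.75        11.7180        35.1540
  4        13.75        11.1098        44.4390
  5        13.75        10.5331        52.6654
  6        13.75         9.9863        59.9179
  7        13.75         9.4680        66.2757
  8        13.75         8.9765        71.8119
  9        13.75         8.5105        76.5948
  10    1,013.75       594.8884     5,948.8844
  Σ                    690.5864     6,393.4985
P = 690.5864; Macaulay duration = 6,393.4985 / 690.5864 = 9.25807 half-year periods = 4.62904 years.
Modified duration = D_Mac / (1 + y) = 4.62904 / 1.05475 = 4.38875 years.

4.389 years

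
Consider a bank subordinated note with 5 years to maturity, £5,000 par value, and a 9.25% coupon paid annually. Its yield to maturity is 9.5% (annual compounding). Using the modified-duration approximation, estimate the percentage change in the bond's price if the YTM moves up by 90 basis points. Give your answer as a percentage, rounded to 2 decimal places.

-3.47%

Periodic yield y = 0.095. Modified duration first:
  t   CF        PV=CF/(1+0.095)^t    t·PV
  1       462.50       422.3744       422.3744
  2       462.50       385.7301       771.4601
  3       462.50       352.2649     1,056.7947
  4       462.50       321.7031     1,286.8124
  5     5,462.50     3,469.9311    17,349.6556
  Σ                  4,952.0036    20,887.0973
P = 4,952.0036; D_Mac = 4.21791 yrs; D_mod = 4.21791/(1+0.095) = 3.85197 yrs.
ΔP/P ≈ -D_mod · Δy = -3.85197 × (+0.009) = -0.034668 = -3.4668%.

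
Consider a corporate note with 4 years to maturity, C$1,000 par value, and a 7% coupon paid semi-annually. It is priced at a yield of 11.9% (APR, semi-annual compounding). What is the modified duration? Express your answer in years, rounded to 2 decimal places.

3.31 years

Periodic yield y = 0.0595. First find Macaulay duration:
  t   CF        PV=CF/(1+0.0595)^t    t·PV
  1        35.00        33.0345        33.0345
  2        35.00        31.1793        62.3586
  3        35.00        29.4283        88.2849
  4        35.00        27.7756       111.1026
  5        35.00        26.2158       131.0790
  6        35.00        24.7436       148.4614
  7        35.00        23.3540       163.4780
  8     1,035.00       651.8275     5,214.6198
  Σ                    847.5585     5,952.4187
P = 847.5585; Macaulay duration = 5,952.4187 / 847.5585 = 7.02302 half-year periods = 3.51151 years.
Modified duration = D_Mac / (1 + y) = 3.51151 / 1.0595 = 3.31431 years.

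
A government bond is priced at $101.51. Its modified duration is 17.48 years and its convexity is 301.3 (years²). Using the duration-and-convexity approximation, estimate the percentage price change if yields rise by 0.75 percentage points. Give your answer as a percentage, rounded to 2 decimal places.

Duration effect: -D_mod·Δy = -17.48 × (+0.0075) = -0.131100
Convexity effect: ½·C·(Δy)² = 0.5 × 301.3 × (0.0075)² = +0.0084740625
ΔP/P ≈ -0.131100 + 0.0084740625 = -0.1226259375
= -12.26259375%.

-12.26%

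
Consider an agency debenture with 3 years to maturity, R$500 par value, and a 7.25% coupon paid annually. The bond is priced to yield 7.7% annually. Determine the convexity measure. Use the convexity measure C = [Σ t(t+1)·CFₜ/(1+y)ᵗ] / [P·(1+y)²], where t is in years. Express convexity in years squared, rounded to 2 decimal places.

9.43

With y = 0.077:
  t   CF        PV=CF/(1+0.077)^t    t·PV        t(t+1)·PV
  1        36.25        33.6583        33.6583          67.3166
  2        36.25        31.2519        62.5038         187.5115
  3       536.25       429.2598     1,287.7793       5,151.1173
  Σ                    494.1700     1,383.9415       5,405.9454
P = 494.1700.
Convexity = Σ t(t+1)·PV / [P·(1+y)²] = 5,405.9454 / (494.1700 × 1.159929) = 9.43113.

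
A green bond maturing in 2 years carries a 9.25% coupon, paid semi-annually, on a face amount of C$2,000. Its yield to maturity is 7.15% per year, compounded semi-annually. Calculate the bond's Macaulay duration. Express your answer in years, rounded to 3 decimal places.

Periodic yield y = 0.03575. Discount each cash flow and weight by its period:
  t   CF        PV=CF/(1+0.03575)^t    t·PV
  1        92.50        89.3073        89.3073
  2        92.50        86.2247       172.4495
  3        92.50        83.2486       249.7458
  4     2,092.50     1,818.2169     7,272.8677
  Σ                  2,076.9975     7,784.3703
Price P = Σ PV = 2,076.9975.
Macaulay duration = Σ(t·PV) / P = 7,784.3703 / 2,076.9975 = 3.74790 half-year periods.
In years: 3.74790 / 2 = 1.87395 years.

1.874 years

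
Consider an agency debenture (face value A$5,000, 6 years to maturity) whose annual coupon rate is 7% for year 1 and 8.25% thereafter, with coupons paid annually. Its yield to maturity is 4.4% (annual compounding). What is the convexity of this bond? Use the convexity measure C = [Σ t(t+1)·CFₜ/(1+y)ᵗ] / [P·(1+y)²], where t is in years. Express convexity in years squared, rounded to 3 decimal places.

30.878

With y = 0.044:
  t   CF        PV=CF/(1+0.044)^t    t·PV        t(t+1)·PV
  1       350.00       335.2490       335.2490         670.4981
  2       412.50       378.4626       756.9252       2,270.7755
  3       412.50       362.5121     1,087.5362       4,350.1447
  4       412.50       347.2338     1,388.9351       6,944.6754
  5       412.50       332.5994     1,662.9970       9,977.9820
  6     5,412.50     4,180.1794    25,081.0762     175,567.5334
  Σ                  5,936.2362    30,312.7187     199,781.6092
P = 5,936.2362.
Convexity = Σ t(t+1)·PV / [P·(1+y)²] = 199,781.6092 / (5,936.2362 × 1.089936) = 30.87759.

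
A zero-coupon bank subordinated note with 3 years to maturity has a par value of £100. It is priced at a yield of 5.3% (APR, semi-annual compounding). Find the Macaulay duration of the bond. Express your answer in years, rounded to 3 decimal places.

3.000 years

A zero-coupon bond has a single cash flow at maturity, so its Macaulay duration equals its maturity: 3 years.
(Equivalently: 6 semi-annual periods ÷ 2 = 3 years.)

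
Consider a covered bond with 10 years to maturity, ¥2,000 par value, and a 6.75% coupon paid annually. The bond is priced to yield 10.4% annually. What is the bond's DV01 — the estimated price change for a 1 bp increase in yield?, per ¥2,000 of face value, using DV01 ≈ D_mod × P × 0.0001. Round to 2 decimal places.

¥1.02

Periodic yield y = 0.104.
  t   CF        PV=CF/(1+0.104)^t    t·PV
  1       135.00       122.2826       122.2826
  2       135.00       110.7632       221.5265
  3       135.00       100.3290       300.9870
  4       135.00        90.8777       363.5109
  5       135.00        82.3168       411.5839
  6       135.00        74.5623       447.3738
  7       135.00        67.5383       472.7682
  8       135.00        61.1760       489.4081
  9       135.00        55.4131       498.7175
  10    2,135.00       793.7928     7,937.9278
  Σ                  1,559.0519    11,266.0865
P = 1,559.0519; D_Mac = 7.22624 yrs; D_mod = 6.54551 yrs.
DV01 ≈ 6.54551 × 1,559.0519 × 0.0001 = 1.020479.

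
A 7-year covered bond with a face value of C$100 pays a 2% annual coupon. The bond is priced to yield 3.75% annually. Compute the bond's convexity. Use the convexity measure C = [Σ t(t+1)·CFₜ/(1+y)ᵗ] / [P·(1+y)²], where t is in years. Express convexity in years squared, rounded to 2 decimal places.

With y = 0.0375:
  t   CF        PV=CF/(1+0.0375)^t    t·PV        t(t+1)·PV
  1         2.00         1.9277         1.9277           3.8554
  2         2.00         1.8580         3.7161          11.1482
  3         2.00         1.7909         5.3726          21.4905
  4         2.00         1.7261         6.9046          34.5229
  5         2.00         1.6638         8.3188          49.9127
  6         2.00         1.6036         9.6217          67.3520
  7       102.00        78.8285       551.7997       4,414.3977
  Σ                     89.3987       587.6612       4,602.6795
P = 89.3987.
Convexity = Σ t(t+1)·PV / [P·(1+y)²] = 4,602.6795 / (89.3987 × 1.076406) = 47.83034.

47.83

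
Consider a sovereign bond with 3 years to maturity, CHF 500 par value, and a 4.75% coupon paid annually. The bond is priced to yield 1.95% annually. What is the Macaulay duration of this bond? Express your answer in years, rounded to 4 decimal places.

2.8715 years

Periodic yield y = 0.0195. Discount each cash flow and weight by its year:
  t   CF        PV=CF/(1+0.0195)^t    t·PV
  1        23.75        23.2957        23.2957
  2        23.75        22.8502        45.7003
  3       523.75       494.2678     1,482.8035
  Σ                    540.4137     1,551.7995
Price P = Σ PV = 540.4137.
Macaulay duration = Σ(t·PV) / P = 1,551.7995 / 540.4137 = 2.87150 years.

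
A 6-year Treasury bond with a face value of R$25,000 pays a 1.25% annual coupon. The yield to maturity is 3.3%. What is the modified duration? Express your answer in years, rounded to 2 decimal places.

5.62 years

Periodic yield y = 0.033. First find Macaulay duration:
  t   CF        PV=CF/(1+0.033)^t    t·PV
  1       312.50       302.5169       302.5169
  2       312.50       292.8528       585.7056
  3       312.50       283.4974       850.4922
  4       312.50       274.4408     1,097.7633
  5       312.50       265.6736     1,328.3680
  6    25,312.50    20,832.1029   124,992.6172
  Σ                 22,251.0844   129,157.4633
P = 22,251.0844; Macaulay duration = 129,157.4633 / 22,251.0844 = 5.80455 years.
Modified duration = D_Mac / (1 + y) = 5.80455 / 1.033 = 5.61912 years.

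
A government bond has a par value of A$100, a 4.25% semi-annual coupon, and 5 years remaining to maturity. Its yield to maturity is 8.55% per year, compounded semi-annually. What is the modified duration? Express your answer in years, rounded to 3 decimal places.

Periodic yield y = 0.04275. First find Macaulay duration:
  t   CF        PV=CF/(1+0.04275)^t    t·PV
  1        2.125         2.0379         2.0379
  2        2.125         1.9543         3.9087
  3        2.125         1.8742         5.6226
  4        2.125         1.7974         7.1895
  5        2.125         1.7237         8.6184
  6        2.125         1.6530         9.9181
  7        2.125         1.5852        11.0967
  8        2.125         1.5203        12.1621
  9        2.125         1.4579        13.1214
  10     102.125        67.1939       671.9394
  Σ                     82.7979       745.6148
P = 82.7979; Macaulay duration = 745.6148 / 82.7979 = 9.00524 half-year periods = 4.50262 years.
Modified duration = D_Mac / (1 + y) = 4.50262 / 1.04275 = 4.31802 years.

4.318 years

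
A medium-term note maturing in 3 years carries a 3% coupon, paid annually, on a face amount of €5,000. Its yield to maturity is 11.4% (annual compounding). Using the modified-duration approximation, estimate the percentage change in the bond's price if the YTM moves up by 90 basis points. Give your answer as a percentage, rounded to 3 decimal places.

Periodic yield y = 0.114. Modified duration first:
  t   CF        PV=CF/(1+0.114)^t    t·PV
  1       150.00       134.6499       134.6499
  2       150.00       120.8707       241.7413
  3     5,150.00     3,725.2177    11,175.6531
  Σ                  3,980.7383    11,552.0443
P = 3,980.7383; D_Mac = 2.90199 yrs; D_mod = 2.90199/(1+0.114) = 2.60501 yrs.
ΔP/P ≈ -D_mod · Δy = -2.60501 × (+0.009) = -0.023445 = -2.3445%.

-2.345%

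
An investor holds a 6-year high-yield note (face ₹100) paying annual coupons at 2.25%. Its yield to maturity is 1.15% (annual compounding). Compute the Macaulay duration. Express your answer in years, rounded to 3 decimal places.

Periodic yield y = 0.0115. Discount each cash flow and weight by its year:
  t   CF        PV=CF/(1+0.0115)^t    t·PV
  1         2.25         2.2244         2.2244
  2         2.25         2.1991         4.3983
  3         2.25         2.1741         6.5224
  4         2.25         2.1494         8.5976
  5         2.25         2.1250        10.6249
  6       102.25        95.4702       572.8214
  Σ                    106.3423       605.1890
Price P = Σ PV = 106.3423.
Macaulay duration = Σ(t·PV) / P = 605.1890 / 106.3423 = 5.69095 years.

5.691 years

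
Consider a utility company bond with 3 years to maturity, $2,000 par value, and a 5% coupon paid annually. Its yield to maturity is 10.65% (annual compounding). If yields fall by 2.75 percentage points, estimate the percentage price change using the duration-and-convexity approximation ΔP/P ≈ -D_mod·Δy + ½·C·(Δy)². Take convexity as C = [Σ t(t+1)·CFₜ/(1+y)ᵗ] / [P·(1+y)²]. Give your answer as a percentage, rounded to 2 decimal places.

With y = 0.1065:
  t   CF        PV=CF/(1+0.1065)^t    t·PV        t(t+1)·PV
  1       100.00        90.3751        90.3751         180.7501
  2       100.00        81.6765       163.3530         490.0591
  3     2,100.00     1,550.1190     4,650.3570      18,601.4280
  Σ                  1,722.1706     4,904.0851      19,272.2372
P = 1,722.1706; D_Mac = 2.84762 yrs; D_mod = 2.57354 yrs; C = 9.14015.
Duration effect: -2.57354 × (-0.0275) = +0.070772
Convexity effect: 0.5 × 9.14015 × (-0.0275)² = +0.0034561
ΔP/P ≈ +0.070772 + 0.0034561 = +0.074228 = +7.4228%.

+7.42%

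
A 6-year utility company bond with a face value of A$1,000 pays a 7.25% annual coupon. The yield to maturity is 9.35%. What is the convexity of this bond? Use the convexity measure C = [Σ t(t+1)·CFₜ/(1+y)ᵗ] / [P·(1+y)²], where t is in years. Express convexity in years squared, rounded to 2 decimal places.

27.59

With y = 0.0935:
  t   CF        PV=CF/(1+0.0935)^t    t·PV        t(t+1)·PV
  1        72.50        66.3009        66.3009         132.6017
  2        72.50        60.6318       121.2636         363.7908
  3        72.50        55.4475       166.3424         665.3695
  4        72.50        50.7064       202.8256       1,014.1282
  5        72.50        46.3707       231.8537       1,391.1223
  6     1,072.50       627.3134     3,763.8805      26,347.1635
  Σ                    906.7707     4,552.4667      29,914.1761
P = 906.7707.
Convexity = Σ t(t+1)·PV / [P·(1+y)²] = 29,914.1761 / (906.7707 × 1.195742) = 27.58938.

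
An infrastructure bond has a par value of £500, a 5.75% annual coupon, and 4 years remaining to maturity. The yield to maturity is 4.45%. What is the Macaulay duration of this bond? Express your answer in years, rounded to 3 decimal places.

3.693 years

Periodic yield y = 0.0445. Discount each cash flow and weight by its year:
  t   CF        PV=CF/(1+0.0445)^t    t·PV
  1        28.75        27.5251        27.5251
  2        28.75        26.3524        52.7049
  3        28.75        25.2297        75.6892
  4       528.75       444.2389     1,776.9557
  Σ                    523.3462     1,932.8749
Price P = Σ PV = 523.3462.
Macaulay duration = Σ(t·PV) / P = 1,932.8749 / 523.3462 = 3.69330 years.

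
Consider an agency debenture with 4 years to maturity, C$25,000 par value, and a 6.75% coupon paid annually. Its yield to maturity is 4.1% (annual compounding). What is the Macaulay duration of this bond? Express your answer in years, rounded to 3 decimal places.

3.654 years

Periodic yield y = 0.041. Discount each cash flow and weight by its year:
  t   CF        PV=CF/(1+0.041)^t    t·PV
  1     1,687.50     1,621.0375     1,621.0375
  2     1,687.50     1,557.1926     3,114.3851
  3     1,687.50     1,495.8622     4,487.5867
  4    26,687.50    22,725.0566    90,900.2266
  Σ                 27,399.1489   100,123.2358
Price P = Σ PV = 27,399.1489.
Macaulay duration = Σ(t·PV) / P = 100,123.2358 / 27,399.1489 = 3.65425 years.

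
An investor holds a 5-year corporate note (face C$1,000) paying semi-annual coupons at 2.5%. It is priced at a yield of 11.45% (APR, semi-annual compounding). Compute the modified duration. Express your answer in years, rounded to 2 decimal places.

Periodic yield y = 0.05725. First find Macaulay duration:
  t   CF        PV=CF/(1+0.05725)^t    t·PV
  1        12.50        11.8231        11.8231
  2        12.50        11.1829        22.3658
  3        12.50        10.5774        31.7321
  4        12.50        10.0046        40.0184
  5        12.50         9.4628        47.3142
  6        12.50         8.9504        53.7026
  7        12.50         8.4658        59.2603
  8        12.50         8.0073        64.0587
  9        12.50         7.5737        68.1637
  10    1,012.50       580.2539     5,802.5393
  Σ                    666.3020     6,200.9783
P = 666.3020; Macaulay duration = 6,200.9783 / 666.3020 = 9.30656 half-year periods = 4.65328 years.
Modified duration = D_Mac / (1 + y) = 4.65328 / 1.05725 = 4.40130 years.

4.40 years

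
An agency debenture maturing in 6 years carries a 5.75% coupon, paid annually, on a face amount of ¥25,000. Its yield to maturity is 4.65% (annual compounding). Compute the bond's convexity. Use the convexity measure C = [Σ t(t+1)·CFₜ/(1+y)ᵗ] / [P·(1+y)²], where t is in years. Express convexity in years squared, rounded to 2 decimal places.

With y = 0.0465:
  t   CF        PV=CF/(1+0.0465)^t    t·PV        t(t+1)·PV
  1     1,437.50     1,373.6264     1,373.6264       2,747.2527
  2     1,437.50     1,312.5909     2,625.1818       7,875.5454
  3     1,437.50     1,254.2675     3,762.8024      15,051.2095
  4     1,437.50     1,198.5356     4,794.1422      23,970.7111
  5     1,437.50     1,145.2800     5,726.4002      34,358.4011
  6    26,437.50    20,127.2754   120,763.6523     845,345.5661
  Σ                 26,411.5757   139,045.8052     929,348.6859
P = 26,411.5757.
Convexity = Σ t(t+1)·PV / [P·(1+y)²] = 929,348.6859 / (26,411.5757 × 1.095162) = 32.12964.

32.13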